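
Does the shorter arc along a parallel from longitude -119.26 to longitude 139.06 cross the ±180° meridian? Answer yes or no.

Yes

Naïve |139.06 − -119.26| = 258.32° > 180°, so the shorter arc goes the other way round — across 180°.
Signed shortest Δλ = ((139.06 − -119.26 + 180) mod 360) − 180 = -101.68°.
Going west by 101.68° from -119.26° passes through 180° before reaching +139.06°.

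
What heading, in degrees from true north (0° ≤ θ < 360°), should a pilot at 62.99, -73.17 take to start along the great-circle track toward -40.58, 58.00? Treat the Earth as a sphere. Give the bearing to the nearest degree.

Δλ = 58.00 − -73.17 = 131.17°.
θ = atan2( sin Δλ · cos φ₂ , cos φ₁ · sin φ₂ − sin φ₁ · cos φ₂ · cos Δλ )
  = atan2(0.57172, 0.15001) = 75.297° → normalised to [0°, 360°): 75.297°.

75°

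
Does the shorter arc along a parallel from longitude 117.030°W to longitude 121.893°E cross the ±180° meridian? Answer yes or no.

Naïve |121.893 − -117.030| = 238.923° > 180°, so the shorter arc goes the other way round — across 180°.
Signed shortest Δλ = ((121.893 − -117.030 + 180) mod 360) − 180 = -121.077°.
Going west by 121.077° from -117.030° passes through 180° before reaching +121.893°.

Yes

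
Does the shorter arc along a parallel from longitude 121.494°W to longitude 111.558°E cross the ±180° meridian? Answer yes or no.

Yes

Naïve |111.558 − -121.494| = 233.052° > 180°, so the shorter arc goes the other way round — across 180°.
Signed shortest Δλ = ((111.558 − -121.494 + 180) mod 360) − 180 = -126.948°.
Going west by 126.948° from -121.494° passes through 180° before reaching +111.558°.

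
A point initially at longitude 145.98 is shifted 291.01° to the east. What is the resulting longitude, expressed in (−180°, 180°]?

Start at +145.98°; shift +291.01° → +436.99°.
+436.99° lies outside (−180°, 180°]; subtract 360° → +76.99°.

+76.99°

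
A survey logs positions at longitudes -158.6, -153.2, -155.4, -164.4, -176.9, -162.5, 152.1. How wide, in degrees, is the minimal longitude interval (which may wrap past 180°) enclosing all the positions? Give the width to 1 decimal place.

Sort the longitudes: -176.9°, -164.4°, -162.5°, -158.6°, -155.4°, -153.2°, +152.1°.
Eastward gaps between consecutive values (wrapping around): 12.5°, 1.9°, 3.9°, 3.2°, 2.2°, 305.3°, 31.0°.
Largest gap = 305.3° ⇒ minimal covering band is its complement: 360° − 305.3° = 54.7°.
Band runs from +152.1° eastward to -153.2°, crossing the antimeridian.

54.7°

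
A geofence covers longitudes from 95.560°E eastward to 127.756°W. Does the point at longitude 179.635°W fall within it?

Yes

Band width going east from +95.560° to -127.756°: ((-127.756 − 95.560) mod 360) = 136.684°.
Offset of -179.635° east of the west edge: ((-179.635 − 95.560) mod 360) = 84.805°.
84.805° ≤ 136.684° ⇒ inside.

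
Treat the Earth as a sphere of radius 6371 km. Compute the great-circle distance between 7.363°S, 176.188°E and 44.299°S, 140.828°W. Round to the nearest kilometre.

5838 km

Δλ = -140.828 − 176.188 = -317.016°; wrapped into (−180°, 180°]: 42.984°.
Δφ = -44.299 − -7.363 = -36.936°.
a = sin²(Δφ/2) + cos φ₁ · cos φ₂ · sin²(Δλ/2) = 0.195622.
c = 2·atan2(√a, √(1−a)) = 0.91630 rad → d = 6371·c ≈ 5837.77 km.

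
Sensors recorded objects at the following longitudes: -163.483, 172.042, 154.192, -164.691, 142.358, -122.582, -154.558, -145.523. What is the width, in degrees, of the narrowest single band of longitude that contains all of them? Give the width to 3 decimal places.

95.060°

Sort the longitudes: -164.691°, -163.483°, -154.558°, -145.523°, -122.582°, +142.358°, +154.192°, +172.042°.
Eastward gaps between consecutive values (wrapping around): 1.208°, 8.925°, 9.035°, 22.941°, 264.940°, 11.834°, 17.850°, 23.267°.
Largest gap = 264.940° ⇒ minimal covering band is its complement: 360° − 264.940° = 95.060°.
Band runs from +142.358° eastward to -122.582°, crossing the antimeridian.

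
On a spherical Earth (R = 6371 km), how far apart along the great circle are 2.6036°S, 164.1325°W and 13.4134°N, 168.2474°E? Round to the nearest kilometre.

Δλ = 168.2474 − -164.1325 = 332.3799°; wrapped into (−180°, 180°]: -27.6201°.
Δφ = 13.4134 − -2.6036 = 16.0170°.
a = sin²(Δφ/2) + cos φ₁ · cos φ₂ · sin²(Δλ/2) = 0.074778.
c = 2·atan2(√a, √(1−a)) = 0.55397 rad → d = 6371·c ≈ 3529.33 km.

3529 km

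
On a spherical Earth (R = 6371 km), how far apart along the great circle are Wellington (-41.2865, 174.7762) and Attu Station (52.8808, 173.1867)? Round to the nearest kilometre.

Δλ = 173.1867 − 174.7762 = -1.5895°.
Δφ = 52.8808 − -41.2865 = 94.1673°.
a = sin²(Δφ/2) + cos φ₁ · cos φ₂ · sin²(Δλ/2) = 0.536422.
c = 2·atan2(√a, √(1−a)) = 1.64370 rad → d = 6371·c ≈ 10472.04 km.

10472 km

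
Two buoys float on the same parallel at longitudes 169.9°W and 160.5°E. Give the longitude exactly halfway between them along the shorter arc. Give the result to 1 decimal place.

Signed shortest Δλ from -169.9° to +160.5° is -29.6°.
Midpoint longitude = -169.9° + (-29.6°)/2 = -169.9° − 14.8° = -184.7°.
Normalise into (−180°, 180°]: +175.3°.
(The naïve average (-169.9 + +160.5)/2 = -4.7° is on the wrong side of the globe.)

175.3°E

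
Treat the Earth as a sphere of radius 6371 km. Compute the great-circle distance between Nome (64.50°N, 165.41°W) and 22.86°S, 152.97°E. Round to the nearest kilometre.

Δλ = 152.97 − -165.41 = 318.38°; wrapped into (−180°, 180°]: -41.62°.
Δφ = -22.86 − 64.50 = -87.36°.
a = sin²(Δφ/2) + cos φ₁ · cos φ₂ · sin²(Δλ/2) = 0.527040.
c = 2·atan2(√a, √(1−a)) = 1.62490 rad → d = 6371·c ≈ 10352.25 km.

10352 km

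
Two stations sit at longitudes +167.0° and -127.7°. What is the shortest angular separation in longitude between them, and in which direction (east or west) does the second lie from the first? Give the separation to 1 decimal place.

65.3° east

Raw difference: -127.7 − 167.0 = -294.7°.
Normalise into (−180°, 180°]: -294.7° + 360° = 65.3°.
Positive ⇒ the second point lies to the east; separation 65.3°.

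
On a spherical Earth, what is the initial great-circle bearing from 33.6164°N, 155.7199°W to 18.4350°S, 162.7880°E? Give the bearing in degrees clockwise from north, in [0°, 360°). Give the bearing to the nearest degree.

224°

Δλ = 162.7880 − -155.7199 = 318.5079°; wrapped into (−180°, 180°]: -41.4921°.
θ = atan2( sin Δλ · cos φ₂ , cos φ₁ · sin φ₂ − sin φ₁ · cos φ₂ · cos Δλ )
  = atan2(-0.62852, -0.65676) = -136.259° → normalised to [0°, 360°): 223.741°.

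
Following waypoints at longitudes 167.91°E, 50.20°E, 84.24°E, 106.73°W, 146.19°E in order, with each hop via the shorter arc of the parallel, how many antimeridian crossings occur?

2

Leg 1: +167.91° → +50.20°, shortest Δλ = -117.71° (west) — does not cross 180°.
Leg 2: +50.20° → +84.24°, shortest Δλ = 34.04° (east) — does not cross 180°.
Leg 3: +84.24° → -106.73°, shortest Δλ = 169.03° (east) — crosses 180°.
Leg 4: -106.73° → +146.19°, shortest Δλ = -107.08° (west) — crosses 180°.
Total crossings: 2.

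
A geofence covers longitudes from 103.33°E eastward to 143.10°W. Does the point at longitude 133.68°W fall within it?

No

Band width going east from +103.33° to -143.10°: ((-143.10 − 103.33) mod 360) = 113.57°.
Offset of -133.68° east of the west edge: ((-133.68 − 103.33) mod 360) = 122.99°.
122.99° > 113.57° ⇒ outside.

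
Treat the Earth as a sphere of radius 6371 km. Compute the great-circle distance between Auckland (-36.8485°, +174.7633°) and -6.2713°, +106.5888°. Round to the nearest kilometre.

Δλ = 106.5888 − 174.7633 = -68.1745°.
Δφ = -6.2713 − -36.8485 = 30.5772°.
a = sin²(Δφ/2) + cos φ₁ · cos φ₂ · sin²(Δλ/2) = 0.319382.
c = 2·atan2(√a, √(1−a)) = 1.20120 rad → d = 6371·c ≈ 7652.86 km.

7653 km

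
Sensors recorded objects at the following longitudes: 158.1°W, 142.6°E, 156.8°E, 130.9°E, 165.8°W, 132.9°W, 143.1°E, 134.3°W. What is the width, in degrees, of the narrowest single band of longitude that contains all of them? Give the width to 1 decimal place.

96.2°

Sort the longitudes: -165.8°, -158.1°, -134.3°, -132.9°, +130.9°, +142.6°, +143.1°, +156.8°.
Eastward gaps between consecutive values (wrapping around): 7.7°, 23.8°, 1.4°, 263.8°, 11.7°, 0.5°, 13.7°, 37.4°.
Largest gap = 263.8° ⇒ minimal covering band is its complement: 360° − 263.8° = 96.2°.
Band runs from +130.9° eastward to -132.9°, crossing the antimeridian.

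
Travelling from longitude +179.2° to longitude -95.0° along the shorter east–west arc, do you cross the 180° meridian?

Naïve |-95.0 − 179.2| = 274.2° > 180°, so the shorter arc goes the other way round — across 180°.
Signed shortest Δλ = ((-95.0 − 179.2 + 180) mod 360) − 180 = 85.8°.
Going east by 85.8° from +179.2° passes through 180° before reaching -95.0°.

Yes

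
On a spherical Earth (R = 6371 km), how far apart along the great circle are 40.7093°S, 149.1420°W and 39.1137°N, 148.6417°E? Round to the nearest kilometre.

10885 km

Δλ = 148.6417 − -149.1420 = 297.7837°; wrapped into (−180°, 180°]: -62.2163°.
Δφ = 39.1137 − -40.7093 = 79.8230°.
a = sin²(Δφ/2) + cos φ₁ · cos φ₂ · sin²(Δλ/2) = 0.568652.
c = 2·atan2(√a, √(1−a)) = 1.70854 rad → d = 6371·c ≈ 10885.08 km.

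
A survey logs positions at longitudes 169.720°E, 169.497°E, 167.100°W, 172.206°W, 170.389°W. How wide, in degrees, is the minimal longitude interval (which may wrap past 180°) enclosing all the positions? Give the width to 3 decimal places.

Sort the longitudes: -172.206°, -170.389°, -167.100°, +169.497°, +169.720°.
Eastward gaps between consecutive values (wrapping around): 1.817°, 3.289°, 336.597°, 0.223°, 18.074°.
Largest gap = 336.597° ⇒ minimal covering band is its complement: 360° − 336.597° = 23.403°.
Band runs from +169.497° eastward to -167.100°, crossing the antimeridian.

23.403°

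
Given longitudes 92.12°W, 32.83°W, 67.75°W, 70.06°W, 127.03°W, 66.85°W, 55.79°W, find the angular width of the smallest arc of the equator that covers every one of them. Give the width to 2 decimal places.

94.20°

Sort the longitudes: -127.03°, -92.12°, -70.06°, -67.75°, -66.85°, -55.79°, -32.83°.
Eastward gaps between consecutive values (wrapping around): 34.91°, 22.06°, 2.31°, 0.90°, 11.06°, 22.96°, 265.80°.
Largest gap = 265.80° ⇒ minimal covering band is its complement: 360° − 265.80° = 94.20°.
Band runs from -127.03° eastward to -32.83°.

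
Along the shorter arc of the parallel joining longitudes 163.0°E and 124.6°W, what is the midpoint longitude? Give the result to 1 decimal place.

160.8°W

Signed shortest Δλ from +163.0° to -124.6° is +72.4°.
Midpoint longitude = +163.0° + (+72.4°)/2 = +163.0° + 36.2° = +199.2°.
Normalise into (−180°, 180°]: -160.8°.
(The naïve average (+163.0 + -124.6)/2 = 19.2° is on the wrong side of the globe.)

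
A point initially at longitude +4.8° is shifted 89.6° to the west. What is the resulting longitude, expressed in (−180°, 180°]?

-84.8°

Start at +4.8°; shift −89.6° → -84.8°.
-84.8° already lies in (−180°, 180°].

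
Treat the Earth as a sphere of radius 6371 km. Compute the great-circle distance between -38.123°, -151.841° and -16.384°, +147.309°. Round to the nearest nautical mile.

3434 nmi

Δλ = 147.309 − -151.841 = 299.150°; wrapped into (−180°, 180°]: -60.850°.
Δφ = -16.384 − -38.123 = 21.739°.
a = sin²(Δφ/2) + cos φ₁ · cos φ₂ · sin²(Δλ/2) = 0.229114.
c = 2·atan2(√a, √(1−a)) = 0.99825 rad → d = 6371·c ≈ 6359.87 km ≈ 3434.05 nmi.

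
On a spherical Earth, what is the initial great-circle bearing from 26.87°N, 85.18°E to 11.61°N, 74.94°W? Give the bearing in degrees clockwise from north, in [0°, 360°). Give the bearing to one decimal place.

Δλ = -74.94 − 85.18 = -160.12°.
θ = atan2( sin Δλ · cos φ₂ , cos φ₁ · sin φ₂ − sin φ₁ · cos φ₂ · cos Δλ )
  = atan2(-0.33309, 0.59586) = -29.206° → normalised to [0°, 360°): 330.794°.

330.8°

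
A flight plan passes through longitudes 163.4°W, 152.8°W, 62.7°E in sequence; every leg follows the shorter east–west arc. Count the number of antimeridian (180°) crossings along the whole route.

Leg 1: -163.4° → -152.8°, shortest Δλ = 10.6° (east) — does not cross 180°.
Leg 2: -152.8° → +62.7°, shortest Δλ = -144.5° (west) — crosses 180°.
Total crossings: 1.

1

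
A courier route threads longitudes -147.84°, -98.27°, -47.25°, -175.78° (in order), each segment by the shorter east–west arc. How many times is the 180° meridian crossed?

0

Leg 1: -147.84° → -98.27°, shortest Δλ = 49.57° (east) — does not cross 180°.
Leg 2: -98.27° → -47.25°, shortest Δλ = 51.02° (east) — does not cross 180°.
Leg 3: -47.25° → -175.78°, shortest Δλ = -128.53° (west) — does not cross 180°.
Total crossings: 0.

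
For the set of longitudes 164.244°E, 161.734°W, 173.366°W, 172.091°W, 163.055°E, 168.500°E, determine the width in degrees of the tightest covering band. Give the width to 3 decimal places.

35.211°

Sort the longitudes: -173.366°, -172.091°, -161.734°, +163.055°, +164.244°, +168.500°.
Eastward gaps between consecutive values (wrapping around): 1.275°, 10.357°, 324.789°, 1.189°, 4.256°, 18.134°.
Largest gap = 324.789° ⇒ minimal covering band is its complement: 360° − 324.789° = 35.211°.
Band runs from +163.055° eastward to -161.734°, crossing the antimeridian.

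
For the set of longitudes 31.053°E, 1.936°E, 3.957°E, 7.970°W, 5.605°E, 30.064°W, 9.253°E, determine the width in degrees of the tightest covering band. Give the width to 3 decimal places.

61.117°

Sort the longitudes: -30.064°, -7.970°, +1.936°, +3.957°, +5.605°, +9.253°, +31.053°.
Eastward gaps between consecutive values (wrapping around): 22.094°, 9.906°, 2.021°, 1.648°, 3.648°, 21.800°, 298.883°.
Largest gap = 298.883° ⇒ minimal covering band is its complement: 360° − 298.883° = 61.117°.
Band runs from -30.064° eastward to +31.053°.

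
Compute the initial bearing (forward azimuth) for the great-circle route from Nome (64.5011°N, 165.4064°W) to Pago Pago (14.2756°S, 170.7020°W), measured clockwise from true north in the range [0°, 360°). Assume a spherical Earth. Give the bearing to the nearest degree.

185°

Δλ = -170.7020 − -165.4064 = -5.2956°.
θ = atan2( sin Δλ · cos φ₂ , cos φ₁ · sin φ₂ − sin φ₁ · cos φ₂ · cos Δλ )
  = atan2(-0.08944, -0.97714) = -174.770° → normalised to [0°, 360°): 185.230°.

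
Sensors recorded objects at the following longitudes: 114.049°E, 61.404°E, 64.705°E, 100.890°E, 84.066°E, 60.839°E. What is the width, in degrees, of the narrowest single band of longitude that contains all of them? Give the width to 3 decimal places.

53.210°

Sort the longitudes: +60.839°, +61.404°, +64.705°, +84.066°, +100.890°, +114.049°.
Eastward gaps between consecutive values (wrapping around): 0.565°, 3.301°, 19.361°, 16.824°, 13.159°, 306.790°.
Largest gap = 306.790° ⇒ minimal covering band is its complement: 360° − 306.790° = 53.210°.
Band runs from +60.839° eastward to +114.049°.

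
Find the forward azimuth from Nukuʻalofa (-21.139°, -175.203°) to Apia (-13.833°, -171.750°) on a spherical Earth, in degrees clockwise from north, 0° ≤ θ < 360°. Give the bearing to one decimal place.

24.8°

Δλ = -171.750 − -175.203 = 3.453°.
θ = atan2( sin Δλ · cos φ₂ , cos φ₁ · sin φ₂ − sin φ₁ · cos φ₂ · cos Δλ )
  = atan2(0.05848, 0.12653) = 24.806° → normalised to [0°, 360°): 24.806°.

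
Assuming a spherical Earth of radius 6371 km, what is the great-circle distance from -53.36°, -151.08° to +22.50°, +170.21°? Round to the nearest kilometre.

9221 km

Δλ = 170.21 − -151.08 = 321.29°; wrapped into (−180°, 180°]: -38.71°.
Δφ = 22.50 − -53.36 = 75.86°.
a = sin²(Δφ/2) + cos φ₁ · cos φ₂ · sin²(Δλ/2) = 0.438415.
c = 2·atan2(√a, √(1−a)) = 1.44731 rad → d = 6371·c ≈ 9220.83 km.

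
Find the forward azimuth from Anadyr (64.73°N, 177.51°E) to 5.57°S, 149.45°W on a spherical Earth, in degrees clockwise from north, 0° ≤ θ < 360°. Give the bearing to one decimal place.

Δλ = -149.45 − 177.51 = -326.96°; wrapped into (−180°, 180°]: 33.04°.
θ = atan2( sin Δλ · cos φ₂ , cos φ₁ · sin φ₂ − sin φ₁ · cos φ₂ · cos Δλ )
  = atan2(0.54265, -0.79593) = 145.714° → normalised to [0°, 360°): 145.714°.

145.7°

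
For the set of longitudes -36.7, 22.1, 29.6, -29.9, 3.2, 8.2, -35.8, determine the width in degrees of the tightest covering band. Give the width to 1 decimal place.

Sort the longitudes: -36.7°, -35.8°, -29.9°, +3.2°, +8.2°, +22.1°, +29.6°.
Eastward gaps between consecutive values (wrapping around): 0.9°, 5.9°, 33.1°, 5.0°, 13.9°, 7.5°, 293.7°.
Largest gap = 293.7° ⇒ minimal covering band is its complement: 360° − 293.7° = 66.3°.
Band runs from -36.7° eastward to +29.6°.

66.3°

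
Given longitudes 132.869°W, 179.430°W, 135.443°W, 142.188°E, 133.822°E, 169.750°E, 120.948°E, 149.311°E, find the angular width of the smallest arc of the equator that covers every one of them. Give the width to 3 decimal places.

106.183°

Sort the longitudes: -179.430°, -135.443°, -132.869°, +120.948°, +133.822°, +142.188°, +149.311°, +169.750°.
Eastward gaps between consecutive values (wrapping around): 43.987°, 2.574°, 253.817°, 12.874°, 8.366°, 7.123°, 20.439°, 10.820°.
Largest gap = 253.817° ⇒ minimal covering band is its complement: 360° − 253.817° = 106.183°.
Band runs from +120.948° eastward to -132.869°, crossing the antimeridian.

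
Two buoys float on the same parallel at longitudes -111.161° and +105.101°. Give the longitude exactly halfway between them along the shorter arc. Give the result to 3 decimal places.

Signed shortest Δλ from -111.161° to +105.101° is -143.738°.
Midpoint longitude = -111.161° + (-143.738°)/2 = -111.161° − 71.869° = -183.030°.
Normalise into (−180°, 180°]: +176.970°.
(The naïve average (-111.161 + +105.101)/2 = -3.03° is on the wrong side of the globe.)

+176.970°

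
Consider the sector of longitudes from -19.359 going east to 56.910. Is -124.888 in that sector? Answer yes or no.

No

Band width going east from -19.359° to +56.910°: ((56.910 − -19.359) mod 360) = 76.269°.
Offset of -124.888° east of the west edge: ((-124.888 − -19.359) mod 360) = 254.471°.
254.471° > 76.269° ⇒ outside.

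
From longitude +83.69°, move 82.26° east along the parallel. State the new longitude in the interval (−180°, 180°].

Start at +83.69°; shift +82.26° → +165.95°.
+165.95° already lies in (−180°, 180°].

+165.95°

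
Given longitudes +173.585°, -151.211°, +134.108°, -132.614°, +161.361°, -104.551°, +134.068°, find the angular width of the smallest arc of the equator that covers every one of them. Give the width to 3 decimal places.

121.381°

Sort the longitudes: -151.211°, -132.614°, -104.551°, +134.068°, +134.108°, +161.361°, +173.585°.
Eastward gaps between consecutive values (wrapping around): 18.597°, 28.063°, 238.619°, 0.040°, 27.253°, 12.224°, 35.204°.
Largest gap = 238.619° ⇒ minimal covering band is its complement: 360° − 238.619° = 121.381°.
Band runs from +134.068° eastward to -104.551°, crossing the antimeridian.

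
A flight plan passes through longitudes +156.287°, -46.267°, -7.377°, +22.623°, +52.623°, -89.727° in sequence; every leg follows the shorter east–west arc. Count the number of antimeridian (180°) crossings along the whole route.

Leg 1: +156.287° → -46.267°, shortest Δλ = 157.446° (east) — crosses 180°.
Leg 2: -46.267° → -7.377°, shortest Δλ = 38.89° (east) — does not cross 180°.
Leg 3: -7.377° → +22.623°, shortest Δλ = 30.0° (east) — does not cross 180°.
Leg 4: +22.623° → +52.623°, shortest Δλ = 30.0° (east) — does not cross 180°.
Leg 5: +52.623° → -89.727°, shortest Δλ = -142.35° (west) — does not cross 180°.
Total crossings: 1.

1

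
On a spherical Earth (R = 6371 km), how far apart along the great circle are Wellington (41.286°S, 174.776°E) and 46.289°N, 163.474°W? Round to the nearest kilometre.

Δλ = -163.474 − 174.776 = -338.250°; wrapped into (−180°, 180°]: 21.750°.
Δφ = 46.289 − -41.286 = 87.575°.
a = sin²(Δφ/2) + cos φ₁ · cos φ₂ · sin²(Δλ/2) = 0.497327.
c = 2·atan2(√a, √(1−a)) = 1.56545 rad → d = 6371·c ≈ 9973.48 km.

9973 km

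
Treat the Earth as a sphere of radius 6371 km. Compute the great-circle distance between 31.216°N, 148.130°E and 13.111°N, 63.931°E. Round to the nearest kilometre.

8713 km

Δλ = 63.931 − 148.130 = -84.199°.
Δφ = 13.111 − 31.216 = -18.105°.
a = sin²(Δφ/2) + cos φ₁ · cos φ₂ · sin²(Δλ/2) = 0.399125.
c = 2·atan2(√a, √(1−a)) = 1.36765 rad → d = 6371·c ≈ 8713.31 km.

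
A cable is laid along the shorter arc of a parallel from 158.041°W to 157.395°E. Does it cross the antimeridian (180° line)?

Naïve |157.395 − -158.041| = 315.436° > 180°, so the shorter arc goes the other way round — across 180°.
Signed shortest Δλ = ((157.395 − -158.041 + 180) mod 360) − 180 = -44.564°.
Going west by 44.564° from -158.041° passes through 180° before reaching +157.395°.

Yes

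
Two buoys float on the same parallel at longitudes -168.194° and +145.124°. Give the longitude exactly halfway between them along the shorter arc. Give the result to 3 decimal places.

Signed shortest Δλ from -168.194° to +145.124° is -46.682°.
Midpoint longitude = -168.194° + (-46.682°)/2 = -168.194° − 23.341° = -191.535°.
Normalise into (−180°, 180°]: +168.465°.
(The naïve average (-168.194 + +145.124)/2 = -11.535° is on the wrong side of the globe.)

+168.465°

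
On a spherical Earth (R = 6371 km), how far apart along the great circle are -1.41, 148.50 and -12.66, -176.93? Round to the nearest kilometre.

Δλ = -176.93 − 148.50 = -325.43°; wrapped into (−180°, 180°]: 34.57°.
Δφ = -12.66 − -1.41 = -11.25°.
a = sin²(Δφ/2) + cos φ₁ · cos φ₂ · sin²(Δλ/2) = 0.095718.
c = 2·atan2(√a, √(1−a)) = 0.62909 rad → d = 6371·c ≈ 4007.93 km.

4008 km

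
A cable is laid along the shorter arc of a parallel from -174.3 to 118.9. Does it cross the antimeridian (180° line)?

Naïve |118.9 − -174.3| = 293.2° > 180°, so the shorter arc goes the other way round — across 180°.
Signed shortest Δλ = ((118.9 − -174.3 + 180) mod 360) − 180 = -66.8°.
Going west by 66.8° from -174.3° passes through 180° before reaching +118.9°.

Yes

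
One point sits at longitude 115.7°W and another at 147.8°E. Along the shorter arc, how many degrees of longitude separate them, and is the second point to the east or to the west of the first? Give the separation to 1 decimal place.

Raw difference: 147.8 − -115.7 = 263.5°.
Normalise into (−180°, 180°]: 263.5° − 360° = -96.5°.
Negative ⇒ the second point lies to the west; separation 96.5°.

96.5° west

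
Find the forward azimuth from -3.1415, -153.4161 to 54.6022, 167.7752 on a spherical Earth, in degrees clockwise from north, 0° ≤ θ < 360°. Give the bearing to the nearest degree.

337°

Δλ = 167.7752 − -153.4161 = 321.1913°; wrapped into (−180°, 180°]: -38.8087°.
θ = atan2( sin Δλ · cos φ₂ , cos φ₁ · sin φ₂ − sin φ₁ · cos φ₂ · cos Δλ )
  = atan2(-0.36303, 0.83866) = -23.406° → normalised to [0°, 360°): 336.594°.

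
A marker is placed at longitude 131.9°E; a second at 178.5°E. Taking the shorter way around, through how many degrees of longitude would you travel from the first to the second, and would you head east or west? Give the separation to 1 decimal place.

46.6° east

Raw difference: 178.5 − 131.9 = 46.6°.
Normalise into (−180°, 180°]: 46.6° stays 46.6°.
Positive ⇒ the second point lies to the east; separation 46.6°.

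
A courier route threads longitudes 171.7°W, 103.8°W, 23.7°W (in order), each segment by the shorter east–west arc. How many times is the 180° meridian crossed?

Leg 1: -171.7° → -103.8°, shortest Δλ = 67.9° (east) — does not cross 180°.
Leg 2: -103.8° → -23.7°, shortest Δλ = 80.1° (east) — does not cross 180°.
Total crossings: 0.

0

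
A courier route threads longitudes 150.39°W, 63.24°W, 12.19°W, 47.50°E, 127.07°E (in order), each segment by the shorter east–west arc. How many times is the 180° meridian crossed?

0

Leg 1: -150.39° → -63.24°, shortest Δλ = 87.15° (east) — does not cross 180°.
Leg 2: -63.24° → -12.19°, shortest Δλ = 51.05° (east) — does not cross 180°.
Leg 3: -12.19° → +47.50°, shortest Δλ = 59.69° (east) — does not cross 180°.
Leg 4: +47.50° → +127.07°, shortest Δλ = 79.57° (east) — does not cross 180°.
Total crossings: 0.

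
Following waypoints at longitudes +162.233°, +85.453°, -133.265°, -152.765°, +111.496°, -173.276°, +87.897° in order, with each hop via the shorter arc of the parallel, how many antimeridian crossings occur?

4

Leg 1: +162.233° → +85.453°, shortest Δλ = -76.78° (west) — does not cross 180°.
Leg 2: +85.453° → -133.265°, shortest Δλ = 141.282° (east) — crosses 180°.
Leg 3: -133.265° → -152.765°, shortest Δλ = -19.5° (west) — does not cross 180°.
Leg 4: -152.765° → +111.496°, shortest Δλ = -95.739° (west) — crosses 180°.
Leg 5: +111.496° → -173.276°, shortest Δλ = 75.228° (east) — crosses 180°.
Leg 6: -173.276° → +87.897°, shortest Δλ = -98.827° (west) — crosses 180°.
Total crossings: 4.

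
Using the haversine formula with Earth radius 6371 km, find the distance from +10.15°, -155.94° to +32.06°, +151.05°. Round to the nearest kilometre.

Δλ = 151.05 − -155.94 = 306.99°; wrapped into (−180°, 180°]: -53.01°.
Δφ = 32.06 − 10.15 = 21.91°.
a = sin²(Δφ/2) + cos φ₁ · cos φ₂ · sin²(Δλ/2) = 0.202261.
c = 2·atan2(√a, √(1−a)) = 0.93294 rad → d = 6371·c ≈ 5943.74 km.

5944 km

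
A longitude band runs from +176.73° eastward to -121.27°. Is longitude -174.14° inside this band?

Band width going east from +176.73° to -121.27°: ((-121.27 − 176.73) mod 360) = 62.00°.
Offset of -174.14° east of the west edge: ((-174.14 − 176.73) mod 360) = 9.13°.
9.13° ≤ 62.00° ⇒ inside.

Yes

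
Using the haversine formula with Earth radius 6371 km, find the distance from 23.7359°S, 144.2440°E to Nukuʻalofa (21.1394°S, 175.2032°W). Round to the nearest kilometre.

4164 km

Δλ = -175.2032 − 144.2440 = -319.4472°; wrapped into (−180°, 180°]: 40.5528°.
Δφ = -21.1394 − -23.7359 = 2.5965°.
a = sin²(Δφ/2) + cos φ₁ · cos φ₂ · sin²(Δλ/2) = 0.103053.
c = 2·atan2(√a, √(1−a)) = 0.65361 rad → d = 6371·c ≈ 4164.14 km.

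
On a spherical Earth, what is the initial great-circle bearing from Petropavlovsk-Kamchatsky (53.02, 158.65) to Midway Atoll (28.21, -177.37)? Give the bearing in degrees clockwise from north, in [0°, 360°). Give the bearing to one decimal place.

Δλ = -177.37 − 158.65 = -336.02°; wrapped into (−180°, 180°]: 23.98°.
θ = atan2( sin Δλ · cos φ₂ , cos φ₁ · sin φ₂ − sin φ₁ · cos φ₂ · cos Δλ )
  = atan2(0.35814, -0.35885) = 135.056° → normalised to [0°, 360°): 135.056°.

135.1°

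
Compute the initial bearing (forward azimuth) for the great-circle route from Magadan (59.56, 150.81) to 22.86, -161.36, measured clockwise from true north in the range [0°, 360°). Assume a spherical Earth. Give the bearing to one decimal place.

116.2°

Δλ = -161.36 − 150.81 = -312.17°; wrapped into (−180°, 180°]: 47.83°.
θ = atan2( sin Δλ · cos φ₂ , cos φ₁ · sin φ₂ − sin φ₁ · cos φ₂ · cos Δλ )
  = atan2(0.68294, -0.33652) = 116.232° → normalised to [0°, 360°): 116.232°.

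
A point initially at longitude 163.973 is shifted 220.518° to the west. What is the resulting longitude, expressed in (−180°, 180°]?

Start at +163.973°; shift −220.518° → -56.545°.
-56.545° already lies in (−180°, 180°].

-56.545°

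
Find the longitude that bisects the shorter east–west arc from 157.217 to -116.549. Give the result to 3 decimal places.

-159.666°

Signed shortest Δλ from +157.217° to -116.549° is +86.234°.
Midpoint longitude = +157.217° + (+86.234°)/2 = +157.217° + 43.117° = +200.334°.
Normalise into (−180°, 180°]: -159.666°.
(The naïve average (+157.217 + -116.549)/2 = 20.334° is on the wrong side of the globe.)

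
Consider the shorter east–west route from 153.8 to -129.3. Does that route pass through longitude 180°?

Yes

Naïve |-129.3 − 153.8| = 283.1° > 180°, so the shorter arc goes the other way round — across 180°.
Signed shortest Δλ = ((-129.3 − 153.8 + 180) mod 360) − 180 = 76.9°.
Going east by 76.9° from +153.8° passes through 180° before reaching -129.3°.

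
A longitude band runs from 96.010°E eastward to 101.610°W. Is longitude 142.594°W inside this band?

Yes

Band width going east from +96.010° to -101.610°: ((-101.610 − 96.010) mod 360) = 162.380°.
Offset of -142.594° east of the west edge: ((-142.594 − 96.010) mod 360) = 121.396°.
121.396° ≤ 162.380° ⇒ inside.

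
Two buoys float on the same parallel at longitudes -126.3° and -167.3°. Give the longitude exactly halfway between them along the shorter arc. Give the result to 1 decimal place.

Signed shortest Δλ from -126.3° to -167.3° is -41.0°.
Midpoint longitude = -126.3° + (-41.0°)/2 = -126.3° − 20.5° = -146.8°.

-146.8°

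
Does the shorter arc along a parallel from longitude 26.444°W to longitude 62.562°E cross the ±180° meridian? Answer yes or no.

Signed shortest Δλ = ((62.562 − -26.444 + 180) mod 360) − 180 = 89.006°.
Going east by 89.006° from -26.444° reaches +62.562° without touching 180°.

No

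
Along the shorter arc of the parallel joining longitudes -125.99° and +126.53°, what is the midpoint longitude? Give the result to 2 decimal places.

-179.73°

Signed shortest Δλ from -125.99° to +126.53° is -107.48°.
Midpoint longitude = -125.99° + (-107.48°)/2 = -125.99° − 53.74° = -179.73°.
(The naïve average (-125.99 + +126.53)/2 = 0.27° is on the wrong side of the globe.)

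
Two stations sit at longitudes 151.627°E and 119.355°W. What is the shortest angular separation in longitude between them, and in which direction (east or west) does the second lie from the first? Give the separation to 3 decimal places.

89.018° east

Raw difference: -119.355 − 151.627 = -270.982°.
Normalise into (−180°, 180°]: -270.982° + 360° = 89.018°.
Positive ⇒ the second point lies to the east; separation 89.018°.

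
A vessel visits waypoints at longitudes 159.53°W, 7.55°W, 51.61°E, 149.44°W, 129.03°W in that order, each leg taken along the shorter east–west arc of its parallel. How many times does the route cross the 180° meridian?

Leg 1: -159.53° → -7.55°, shortest Δλ = 151.98° (east) — does not cross 180°.
Leg 2: -7.55° → +51.61°, shortest Δλ = 59.16° (east) — does not cross 180°.
Leg 3: +51.61° → -149.44°, shortest Δλ = 158.95° (east) — crosses 180°.
Leg 4: -149.44° → -129.03°, shortest Δλ = 20.41° (east) — does not cross 180°.
Total crossings: 1.

1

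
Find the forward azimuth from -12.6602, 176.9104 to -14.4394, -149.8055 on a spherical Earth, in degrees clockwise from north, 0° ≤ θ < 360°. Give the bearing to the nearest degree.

97°

Δλ = -149.8055 − 176.9104 = -326.7159°; wrapped into (−180°, 180°]: 33.2841°.
θ = atan2( sin Δλ · cos φ₂ , cos φ₁ · sin φ₂ − sin φ₁ · cos φ₂ · cos Δλ )
  = atan2(0.53146, -0.06586) = 97.065° → normalised to [0°, 360°): 97.065°.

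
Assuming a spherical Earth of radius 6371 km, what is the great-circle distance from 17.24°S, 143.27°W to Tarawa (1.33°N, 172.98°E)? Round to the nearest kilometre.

5219 km

Δλ = 172.98 − -143.27 = 316.25°; wrapped into (−180°, 180°]: -43.75°.
Δφ = 1.33 − -17.24 = 18.57°.
a = sin²(Δφ/2) + cos φ₁ · cos φ₂ · sin²(Δλ/2) = 0.158578.
c = 2·atan2(√a, √(1−a)) = 0.81915 rad → d = 6371·c ≈ 5218.79 km.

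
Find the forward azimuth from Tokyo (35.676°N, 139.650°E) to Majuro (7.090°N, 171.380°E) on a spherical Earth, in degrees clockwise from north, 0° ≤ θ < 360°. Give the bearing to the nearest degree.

127°

Δλ = 171.380 − 139.650 = 31.730°.
θ = atan2( sin Δλ · cos φ₂ , cos φ₁ · sin φ₂ − sin φ₁ · cos φ₂ · cos Δλ )
  = atan2(0.52190, -0.39198) = 126.909° → normalised to [0°, 360°): 126.909°.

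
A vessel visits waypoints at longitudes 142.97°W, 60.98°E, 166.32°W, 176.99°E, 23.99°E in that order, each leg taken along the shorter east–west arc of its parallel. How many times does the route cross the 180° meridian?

Leg 1: -142.97° → +60.98°, shortest Δλ = -156.05° (west) — crosses 180°.
Leg 2: +60.98° → -166.32°, shortest Δλ = 132.7° (east) — crosses 180°.
Leg 3: -166.32° → +176.99°, shortest Δλ = -16.69° (west) — crosses 180°.
Leg 4: +176.99° → +23.99°, shortest Δλ = -153.0° (west) — does not cross 180°.
Total crossings: 3.

3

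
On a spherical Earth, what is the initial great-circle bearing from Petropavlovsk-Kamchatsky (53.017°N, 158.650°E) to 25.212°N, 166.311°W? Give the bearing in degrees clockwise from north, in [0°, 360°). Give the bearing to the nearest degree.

Δλ = -166.311 − 158.650 = -324.961°; wrapped into (−180°, 180°]: 35.039°.
θ = atan2( sin Δλ · cos φ₂ , cos φ₁ · sin φ₂ − sin φ₁ · cos φ₂ · cos Δλ )
  = atan2(0.51944, -0.33548) = 122.856° → normalised to [0°, 360°): 122.856°.

123°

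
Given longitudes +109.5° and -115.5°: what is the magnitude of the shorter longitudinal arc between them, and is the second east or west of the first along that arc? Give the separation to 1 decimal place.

Raw difference: -115.5 − 109.5 = -225.0°.
Normalise into (−180°, 180°]: -225.0° + 360° = 135.0°.
Positive ⇒ the second point lies to the east; separation 135.0°.

135.0° east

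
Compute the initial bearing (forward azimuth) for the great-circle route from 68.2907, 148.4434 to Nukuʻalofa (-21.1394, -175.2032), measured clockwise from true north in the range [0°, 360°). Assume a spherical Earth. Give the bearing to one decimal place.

Δλ = -175.2032 − 148.4434 = -323.6466°; wrapped into (−180°, 180°]: 36.3534°.
θ = atan2( sin Δλ · cos φ₂ , cos φ₁ · sin φ₂ − sin φ₁ · cos φ₂ · cos Δλ )
  = atan2(0.55287, -0.83130) = 146.373° → normalised to [0°, 360°): 146.373°.

146.4°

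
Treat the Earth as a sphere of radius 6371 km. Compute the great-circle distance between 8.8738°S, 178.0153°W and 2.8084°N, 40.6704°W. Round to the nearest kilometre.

Δλ = -40.6704 − -178.0153 = 137.3449°.
Δφ = 2.8084 − -8.8738 = 11.6822°.
a = sin²(Δφ/2) + cos φ₁ · cos φ₂ · sin²(Δλ/2) = 0.866664.
c = 2·atan2(√a, √(1−a)) = 2.39400 rad → d = 6371·c ≈ 15252.18 km.

15252 km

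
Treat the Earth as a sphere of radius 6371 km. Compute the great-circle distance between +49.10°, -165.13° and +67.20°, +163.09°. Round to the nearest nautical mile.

1450 nmi

Δλ = 163.09 − -165.13 = 328.22°; wrapped into (−180°, 180°]: -31.78°.
Δφ = 67.20 − 49.10 = 18.10°.
a = sin²(Δφ/2) + cos φ₁ · cos φ₂ · sin²(Δλ/2) = 0.043762.
c = 2·atan2(√a, √(1−a)) = 0.42150 rad → d = 6371·c ≈ 2685.37 km ≈ 1449.98 nmi.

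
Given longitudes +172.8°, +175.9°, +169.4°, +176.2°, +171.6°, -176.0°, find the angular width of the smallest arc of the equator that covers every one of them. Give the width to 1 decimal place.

14.6°

Sort the longitudes: -176.0°, +169.4°, +171.6°, +172.8°, +175.9°, +176.2°.
Eastward gaps between consecutive values (wrapping around): 345.4°, 2.2°, 1.2°, 3.1°, 0.3°, 7.8°.
Largest gap = 345.4° ⇒ minimal covering band is its complement: 360° − 345.4° = 14.6°.
Band runs from +169.4° eastward to -176.0°, crossing the antimeridian.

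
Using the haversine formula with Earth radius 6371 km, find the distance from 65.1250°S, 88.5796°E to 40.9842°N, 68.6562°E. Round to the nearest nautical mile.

Δλ = 68.6562 − 88.5796 = -19.9234°.
Δφ = 40.9842 − -65.1250 = 106.1092°.
a = sin²(Δφ/2) + cos φ₁ · cos φ₂ · sin²(Δλ/2) = 0.648237.
c = 2·atan2(√a, √(1−a)) = 1.87179 rad → d = 6371·c ≈ 11925.20 km ≈ 6439.09 nmi.

6439 nmi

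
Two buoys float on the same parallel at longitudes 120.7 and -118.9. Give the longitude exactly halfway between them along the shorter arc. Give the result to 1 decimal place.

Signed shortest Δλ from +120.7° to -118.9° is +120.4°.
Midpoint longitude = +120.7° + (+120.4°)/2 = +120.7° + 60.2° = +180.9°.
Normalise into (−180°, 180°]: -179.1°.
(The naïve average (+120.7 + -118.9)/2 = 0.9° is on the wrong side of the globe.)

-179.1°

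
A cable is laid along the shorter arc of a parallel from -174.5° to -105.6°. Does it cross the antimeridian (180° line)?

Signed shortest Δλ = ((-105.6 − -174.5 + 180) mod 360) − 180 = 68.9°.
Going east by 68.9° from -174.5° reaches -105.6° without touching 180°.

No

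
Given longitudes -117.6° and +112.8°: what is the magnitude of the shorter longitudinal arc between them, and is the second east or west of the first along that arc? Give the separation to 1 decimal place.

Raw difference: 112.8 − -117.6 = 230.4°.
Normalise into (−180°, 180°]: 230.4° − 360° = -129.6°.
Negative ⇒ the second point lies to the west; separation 129.6°.

129.6° west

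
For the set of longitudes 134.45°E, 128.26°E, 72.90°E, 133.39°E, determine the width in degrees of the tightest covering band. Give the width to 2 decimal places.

Sort the longitudes: +72.90°, +128.26°, +133.39°, +134.45°.
Eastward gaps between consecutive values (wrapping around): 55.36°, 5.13°, 1.06°, 298.45°.
Largest gap = 298.45° ⇒ minimal covering band is its complement: 360° − 298.45° = 61.55°.
Band runs from +72.90° eastward to +134.45°.

61.55°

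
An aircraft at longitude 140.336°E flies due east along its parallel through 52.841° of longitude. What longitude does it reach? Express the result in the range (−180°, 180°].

Start at +140.336°; shift +52.841° → +193.177°.
+193.177° lies outside (−180°, 180°]; subtract 360° → -166.823°.

166.823°W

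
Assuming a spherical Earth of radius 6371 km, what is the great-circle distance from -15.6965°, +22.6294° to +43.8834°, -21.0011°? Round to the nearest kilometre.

7968 km

Δλ = -21.0011 − 22.6294 = -43.6305°.
Δφ = 43.8834 − -15.6965 = 59.5799°.
a = sin²(Δφ/2) + cos φ₁ · cos φ₂ · sin²(Δλ/2) = 0.342654.
c = 2·atan2(√a, √(1−a)) = 1.25066 rad → d = 6371·c ≈ 7967.98 km.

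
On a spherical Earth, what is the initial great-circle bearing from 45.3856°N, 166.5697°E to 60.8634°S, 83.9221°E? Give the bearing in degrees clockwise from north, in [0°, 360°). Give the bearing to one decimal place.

Δλ = 83.9221 − 166.5697 = -82.6476°.
θ = atan2( sin Δλ · cos φ₂ , cos φ₁ · sin φ₂ − sin φ₁ · cos φ₂ · cos Δλ )
  = atan2(-0.48289, -0.65781) = -143.718° → normalised to [0°, 360°): 216.282°.

216.3°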